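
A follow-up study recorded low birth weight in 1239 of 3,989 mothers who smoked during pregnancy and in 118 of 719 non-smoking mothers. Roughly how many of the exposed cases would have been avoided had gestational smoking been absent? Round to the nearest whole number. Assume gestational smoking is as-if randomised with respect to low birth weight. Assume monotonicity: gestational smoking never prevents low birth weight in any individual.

p₁ = P(outcome | exposed) = 1239/3989 = 0.3106
p₀ = P(outcome | unexposed) = 118/719 = 0.16412
PN = (p₁ − p₀)/p₁ = (0.3106 − 0.16412) / 0.3106 ≈ 0.47162.
Attributable cases ≈ PN × (exposed cases) = 0.47162 × 1239 ≈ 584.34.

about 584 cases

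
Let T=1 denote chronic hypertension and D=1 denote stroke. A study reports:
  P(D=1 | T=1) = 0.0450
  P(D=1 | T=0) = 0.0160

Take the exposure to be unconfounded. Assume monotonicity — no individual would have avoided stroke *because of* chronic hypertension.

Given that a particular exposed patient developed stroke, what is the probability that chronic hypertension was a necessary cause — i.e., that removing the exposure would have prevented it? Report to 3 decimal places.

PN ≈ 0.644

Let p₁ = 0.045, p₀ = 0.016.
Under exogeneity and monotonicity, PN = (p₁ − p₀) / p₁.
PN = (0.045 − 0.016) / 0.045 = 0.029 / 0.045 ≈ 0.6444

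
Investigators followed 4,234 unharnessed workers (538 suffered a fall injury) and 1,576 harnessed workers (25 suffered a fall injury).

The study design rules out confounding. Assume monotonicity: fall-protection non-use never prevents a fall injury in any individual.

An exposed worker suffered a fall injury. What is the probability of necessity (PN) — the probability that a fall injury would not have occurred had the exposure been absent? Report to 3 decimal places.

PN ≈ 0.875

p₁ = P(outcome | exposed) = 538/4234 = 0.12707
p₀ = P(outcome | unexposed) = 25/1576 = 0.015863
Under exogeneity and monotonicity, PN = (p₁ − p₀) / p₁.
PN = (0.12707 − 0.015863) / 0.12707 = 0.1112 / 0.12707 ≈ 0.8752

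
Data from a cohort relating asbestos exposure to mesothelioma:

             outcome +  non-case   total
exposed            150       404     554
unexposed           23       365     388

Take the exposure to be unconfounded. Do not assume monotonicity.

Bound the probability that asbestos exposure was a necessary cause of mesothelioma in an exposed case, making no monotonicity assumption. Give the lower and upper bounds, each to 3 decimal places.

0.781 ≤ PN ≤ 1.000

p₁ = P(outcome | exposed) = 150/554 = 0.27076
p₀ = P(outcome | unexposed) = 23/388 = 0.059278
Under exogeneity alone the bounds on PN are max{0,(p₁−p₀)/p₁} ≤ PN ≤ min{1,(1−p₀)/p₁}.
  lower = (p₁ − p₀)/p₁ = 0.21148 / 0.27076 ≈ 0.7811
  upper = min{1, (1 − p₀)/p₁} = 0.94072 / 0.27076 ≈ 3.4744 → capped at 1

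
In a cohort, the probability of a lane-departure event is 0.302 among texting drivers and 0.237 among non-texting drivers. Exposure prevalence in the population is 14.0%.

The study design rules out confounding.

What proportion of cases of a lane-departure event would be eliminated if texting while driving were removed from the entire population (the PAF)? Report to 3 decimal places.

Let p₁ = 0.302, p₀ = 0.237.
Overall risk P(Y=1) = π·p₁ + (1−π)·p₀ = 0.14×0.302 + 0.86×0.237 = 0.2461.
Under exogeneity, PAF = [P(Y=1) − p₀] / P(Y=1).
PAF = (0.2461 − 0.237) / 0.2461 ≈ 0.0370

PAF ≈ 0.037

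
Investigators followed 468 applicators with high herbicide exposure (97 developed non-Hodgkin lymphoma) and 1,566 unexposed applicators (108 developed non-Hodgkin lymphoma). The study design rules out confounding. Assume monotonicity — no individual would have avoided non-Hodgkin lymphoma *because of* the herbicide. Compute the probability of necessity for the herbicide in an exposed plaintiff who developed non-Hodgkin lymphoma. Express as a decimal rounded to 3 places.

p₁ = P(outcome | exposed) = 97/468 = 0.20726
p₀ = P(outcome | unexposed) = 108/1566 = 0.068966
Under exogeneity and monotonicity, PN = (p₁ − p₀) / p₁.
PN = (0.20726 − 0.068966) / 0.20726 = 0.1383 / 0.20726 ≈ 0.6673

PN ≈ 0.667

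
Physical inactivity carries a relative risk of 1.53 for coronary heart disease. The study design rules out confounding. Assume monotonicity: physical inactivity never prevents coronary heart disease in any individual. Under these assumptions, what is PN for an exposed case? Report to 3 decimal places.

PN ≈ 0.346

Under exogeneity and monotonicity, PN = (RR − 1) / RR = 1 − 1/RR.
PN = (1.53 − 1) / 1.53 = 0.53 / 1.53 ≈ 0.3464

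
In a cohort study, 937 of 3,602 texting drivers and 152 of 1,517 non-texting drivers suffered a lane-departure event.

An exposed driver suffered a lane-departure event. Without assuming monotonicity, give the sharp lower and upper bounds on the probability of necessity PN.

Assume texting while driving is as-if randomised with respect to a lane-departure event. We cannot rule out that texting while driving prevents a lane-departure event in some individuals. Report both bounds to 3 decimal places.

p₁ = P(outcome | exposed) = 937/3602 = 0.26013
p₀ = P(outcome | unexposed) = 152/1517 = 0.1002
Under exogeneity alone the bounds on PN are max{0,(p₁−p₀)/p₁} ≤ PN ≤ min{1,(1−p₀)/p₁}.
  lower = (p₁ − p₀)/p₁ = 0.15994 / 0.26013 ≈ 0.6148
  upper = min{1, (1 − p₀)/p₁} = 0.8998 / 0.26013 ≈ 3.4590 → capped at 1

0.615 ≤ PN ≤ 1.000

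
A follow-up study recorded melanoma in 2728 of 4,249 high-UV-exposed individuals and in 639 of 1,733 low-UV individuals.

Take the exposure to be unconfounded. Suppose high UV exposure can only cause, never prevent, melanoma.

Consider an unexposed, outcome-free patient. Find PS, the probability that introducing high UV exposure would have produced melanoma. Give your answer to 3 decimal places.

p₁ = P(outcome | exposed) = 2728/4249 = 0.64203
p₀ = P(outcome | unexposed) = 639/1733 = 0.36872
Under exogeneity and monotonicity, PS = (p₁ − p₀) / (1 − p₀).
PS = (0.64203 − 0.36872) / (1 − 0.36872) = 0.27331 / 0.63128 ≈ 0.4329

PS ≈ 0.433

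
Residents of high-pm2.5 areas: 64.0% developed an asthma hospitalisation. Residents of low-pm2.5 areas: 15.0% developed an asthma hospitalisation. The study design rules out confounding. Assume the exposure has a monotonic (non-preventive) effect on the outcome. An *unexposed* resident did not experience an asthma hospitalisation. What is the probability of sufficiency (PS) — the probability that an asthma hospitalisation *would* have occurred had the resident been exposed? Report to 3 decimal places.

PS ≈ 0.576

p₁ = 0.64, p₀ = 0.15.
Under exogeneity and monotonicity, PS = (p₁ − p₀) / (1 − p₀).
PS = (0.64 − 0.15) / (1 − 0.15) = 0.49 / 0.85 ≈ 0.5765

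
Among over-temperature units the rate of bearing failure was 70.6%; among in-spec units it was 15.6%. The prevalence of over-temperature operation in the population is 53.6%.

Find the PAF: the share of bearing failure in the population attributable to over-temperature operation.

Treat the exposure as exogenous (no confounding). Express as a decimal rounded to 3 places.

PAF ≈ 0.654

p₁ = 0.706, p₀ = 0.156.
Overall risk P(Y=1) = π·p₁ + (1−π)·p₀ = 0.536×0.706 + 0.464×0.156 = 0.4508.
Under exogeneity, PAF = [P(Y=1) − p₀] / P(Y=1).
PAF = (0.4508 − 0.156) / 0.4508 ≈ 0.6539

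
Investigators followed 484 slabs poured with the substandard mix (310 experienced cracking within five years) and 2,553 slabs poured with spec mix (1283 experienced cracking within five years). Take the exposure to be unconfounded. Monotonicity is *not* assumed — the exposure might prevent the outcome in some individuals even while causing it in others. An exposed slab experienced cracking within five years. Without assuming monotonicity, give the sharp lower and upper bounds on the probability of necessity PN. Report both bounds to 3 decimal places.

0.215 ≤ PN ≤ 0.777

p₁ = P(outcome | exposed) = 310/484 = 0.6405
p₀ = P(outcome | unexposed) = 1283/2553 = 0.50255
Under exogeneity alone the bounds on PN are max{0,(p₁−p₀)/p₁} ≤ PN ≤ min{1,(1−p₀)/p₁}.
  lower = (p₁ − p₀)/p₁ = 0.13795 / 0.6405 ≈ 0.2154
  upper = min{1, (1 − p₀)/p₁} = 0.49745 / 0.6405 ≈ 0.7767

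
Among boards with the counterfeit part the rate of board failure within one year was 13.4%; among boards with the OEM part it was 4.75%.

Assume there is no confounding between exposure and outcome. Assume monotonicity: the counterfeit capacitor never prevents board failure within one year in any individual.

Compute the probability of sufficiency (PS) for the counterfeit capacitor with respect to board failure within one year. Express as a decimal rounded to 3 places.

PS ≈ 0.091

p₁ = 0.134, p₀ = 0.0475.
Under exogeneity and monotonicity, PS = (p₁ − p₀) / (1 − p₀).
PS = (0.134 − 0.0475) / (1 − 0.0475) = 0.0865 / 0.9525 ≈ 0.0908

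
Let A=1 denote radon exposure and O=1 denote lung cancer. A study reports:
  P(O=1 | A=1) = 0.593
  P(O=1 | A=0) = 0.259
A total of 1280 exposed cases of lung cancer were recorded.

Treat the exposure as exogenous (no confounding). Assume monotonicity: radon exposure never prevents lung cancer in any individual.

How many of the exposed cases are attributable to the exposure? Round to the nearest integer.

Let p₁ = 0.593, p₀ = 0.259.
PN = (p₁ − p₀)/p₁ = (0.593 − 0.259) / 0.593 ≈ 0.56324.
Attributable cases ≈ PN × (exposed cases) = 0.56324 × 1280 ≈ 720.94.

about 721 cases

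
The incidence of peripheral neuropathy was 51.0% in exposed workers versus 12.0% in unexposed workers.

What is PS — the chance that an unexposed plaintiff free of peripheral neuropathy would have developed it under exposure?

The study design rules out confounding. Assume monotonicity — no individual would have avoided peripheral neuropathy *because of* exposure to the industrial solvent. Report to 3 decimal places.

p₁ = 0.51, p₀ = 0.12.
Under exogeneity and monotonicity, PS = (p₁ − p₀) / (1 − p₀).
PS = (0.51 − 0.12) / (1 − 0.12) = 0.39 / 0.88 ≈ 0.4432

PS ≈ 0.443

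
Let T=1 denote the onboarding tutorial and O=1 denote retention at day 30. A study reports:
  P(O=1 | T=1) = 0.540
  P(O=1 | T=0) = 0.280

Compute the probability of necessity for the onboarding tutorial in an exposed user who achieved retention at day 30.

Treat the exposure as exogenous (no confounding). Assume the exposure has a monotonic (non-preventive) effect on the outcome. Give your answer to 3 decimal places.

PN ≈ 0.481

Let p₁ = 0.54, p₀ = 0.28.
Under exogeneity and monotonicity, PN = (p₁ − p₀) / p₁.
PN = (0.54 − 0.28) / 0.54 = 0.26 / 0.54 ≈ 0.4815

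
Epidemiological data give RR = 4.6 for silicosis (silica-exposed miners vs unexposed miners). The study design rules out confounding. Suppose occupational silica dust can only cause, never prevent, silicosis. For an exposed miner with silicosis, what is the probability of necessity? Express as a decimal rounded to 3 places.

Under exogeneity and monotonicity, PN = (RR − 1) / RR = 1 − 1/RR.
PN = (4.6 − 1) / 4.6 = 3.6 / 4.6 ≈ 0.7826

PN ≈ 0.783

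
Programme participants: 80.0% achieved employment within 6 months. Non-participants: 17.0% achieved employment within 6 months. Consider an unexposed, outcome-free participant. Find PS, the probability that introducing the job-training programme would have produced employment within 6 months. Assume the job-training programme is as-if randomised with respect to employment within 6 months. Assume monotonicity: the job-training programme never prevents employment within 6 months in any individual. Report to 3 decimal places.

p₁ = 0.8, p₀ = 0.17.
Under exogeneity and monotonicity, PS = (p₁ − p₀) / (1 − p₀).
PS = (0.8 − 0.17) / (1 − 0.17) = 0.63 / 0.83 ≈ 0.7590

PS ≈ 0.759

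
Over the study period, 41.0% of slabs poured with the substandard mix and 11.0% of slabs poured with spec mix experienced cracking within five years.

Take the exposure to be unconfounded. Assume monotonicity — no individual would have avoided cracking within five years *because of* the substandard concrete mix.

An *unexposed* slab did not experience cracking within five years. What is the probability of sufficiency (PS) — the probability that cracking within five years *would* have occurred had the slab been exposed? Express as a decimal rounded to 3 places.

PS ≈ 0.337

p₁ = 0.41, p₀ = 0.11.
Under exogeneity and monotonicity, PS = (p₁ − p₀) / (1 − p₀).
PS = (0.41 − 0.11) / (1 − 0.11) = 0.3 / 0.89 ≈ 0.3371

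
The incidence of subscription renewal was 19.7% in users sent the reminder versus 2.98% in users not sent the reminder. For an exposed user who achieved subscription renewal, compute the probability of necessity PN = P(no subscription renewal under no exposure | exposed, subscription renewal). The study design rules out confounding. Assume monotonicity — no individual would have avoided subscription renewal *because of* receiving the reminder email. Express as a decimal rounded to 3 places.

p₁ = 0.197, p₀ = 0.0298.
Under exogeneity and monotonicity, PN = (p₁ − p₀) / p₁.
PN = (0.197 − 0.0298) / 0.197 = 0.1672 / 0.197 ≈ 0.8487

PN ≈ 0.849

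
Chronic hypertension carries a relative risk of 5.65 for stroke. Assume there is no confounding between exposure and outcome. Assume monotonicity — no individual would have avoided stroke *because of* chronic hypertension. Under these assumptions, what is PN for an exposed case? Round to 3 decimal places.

PN ≈ 0.823

Under exogeneity and monotonicity, PN = (RR − 1) / RR = 1 − 1/RR.
PN = (5.65 − 1) / 5.65 = 4.65 / 5.65 ≈ 0.8230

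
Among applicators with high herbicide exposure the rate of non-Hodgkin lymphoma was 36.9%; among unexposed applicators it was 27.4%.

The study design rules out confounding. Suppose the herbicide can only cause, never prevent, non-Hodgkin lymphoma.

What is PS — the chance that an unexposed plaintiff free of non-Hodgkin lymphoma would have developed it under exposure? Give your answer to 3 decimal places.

PS ≈ 0.131

p₁ = 0.369, p₀ = 0.274.
Under exogeneity and monotonicity, PS = (p₁ − p₀) / (1 − p₀).
PS = (0.369 − 0.274) / (1 − 0.274) = 0.095 / 0.726 ≈ 0.1309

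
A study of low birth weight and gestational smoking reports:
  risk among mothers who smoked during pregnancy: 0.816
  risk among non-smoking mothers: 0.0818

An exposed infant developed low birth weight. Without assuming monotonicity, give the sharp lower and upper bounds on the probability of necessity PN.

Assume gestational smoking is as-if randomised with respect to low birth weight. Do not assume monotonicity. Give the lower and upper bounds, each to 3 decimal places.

Let p₁ = 0.816, p₀ = 0.0818.
Under exogeneity alone the bounds on PN are max{0,(p₁−p₀)/p₁} ≤ PN ≤ min{1,(1−p₀)/p₁}.
  lower = (p₁ − p₀)/p₁ = 0.7342 / 0.816 ≈ 0.8998
  upper = min{1, (1 − p₀)/p₁} = 0.9182 / 0.816 ≈ 1.1252 → capped at 1

0.900 ≤ PN ≤ 1.000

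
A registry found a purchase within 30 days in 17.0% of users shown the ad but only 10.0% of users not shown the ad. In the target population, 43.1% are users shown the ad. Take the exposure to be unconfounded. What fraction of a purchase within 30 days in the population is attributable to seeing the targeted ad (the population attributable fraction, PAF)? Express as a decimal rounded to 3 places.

p₁ = 0.17, p₀ = 0.1.
Overall risk P(Y=1) = π·p₁ + (1−π)·p₀ = 0.431×0.17 + 0.569×0.1 = 0.13017.
Under exogeneity, PAF = [P(Y=1) − p₀] / P(Y=1).
PAF = (0.13017 − 0.1) / 0.13017 ≈ 0.2318

PAF ≈ 0.232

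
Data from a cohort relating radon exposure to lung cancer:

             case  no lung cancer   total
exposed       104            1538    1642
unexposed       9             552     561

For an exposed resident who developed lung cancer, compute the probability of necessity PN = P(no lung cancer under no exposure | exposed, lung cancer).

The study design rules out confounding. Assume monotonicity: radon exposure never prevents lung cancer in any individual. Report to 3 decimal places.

PN ≈ 0.747

p₁ = P(outcome | exposed) = 104/1642 = 0.063337
p₀ = P(outcome | unexposed) = 9/561 = 0.016043
Under exogeneity and monotonicity, PN = (p₁ − p₀) / p₁.
PN = (0.063337 − 0.016043) / 0.063337 = 0.047295 / 0.063337 ≈ 0.7467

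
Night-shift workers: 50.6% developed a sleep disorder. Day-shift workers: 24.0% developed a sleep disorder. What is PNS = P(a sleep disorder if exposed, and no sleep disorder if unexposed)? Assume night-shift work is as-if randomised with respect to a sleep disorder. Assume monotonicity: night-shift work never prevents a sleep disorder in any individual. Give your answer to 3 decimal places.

p₁ = 0.506, p₀ = 0.24.
Under exogeneity and monotonicity, PNS = p₁ − p₀.
PNS = 0.506 − 0.24 = 0.266

PNS ≈ 0.266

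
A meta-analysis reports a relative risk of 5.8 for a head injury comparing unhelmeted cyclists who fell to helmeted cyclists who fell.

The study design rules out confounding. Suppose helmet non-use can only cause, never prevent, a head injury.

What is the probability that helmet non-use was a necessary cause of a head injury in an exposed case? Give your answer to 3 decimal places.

Under exogeneity and monotonicity, PN = (RR − 1) / RR = 1 − 1/RR.
PN = (5.8 − 1) / 5.8 = 4.8 / 5.8 ≈ 0.8276

PN ≈ 0.828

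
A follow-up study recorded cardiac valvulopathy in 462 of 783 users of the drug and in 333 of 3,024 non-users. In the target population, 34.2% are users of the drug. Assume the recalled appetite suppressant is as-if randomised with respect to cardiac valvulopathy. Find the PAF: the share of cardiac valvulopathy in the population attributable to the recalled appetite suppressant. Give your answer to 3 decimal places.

PAF ≈ 0.598

p₁ = P(outcome | exposed) = 462/783 = 0.59004
p₀ = P(outcome | unexposed) = 333/3024 = 0.11012
Overall risk P(Y=1) = π·p₁ + (1−π)·p₀ = 0.342×0.59004 + 0.658×0.11012 = 0.27425.
Under exogeneity, PAF = [P(Y=1) − p₀] / P(Y=1).
PAF = (0.27425 − 0.11012) / 0.27425 ≈ 0.5985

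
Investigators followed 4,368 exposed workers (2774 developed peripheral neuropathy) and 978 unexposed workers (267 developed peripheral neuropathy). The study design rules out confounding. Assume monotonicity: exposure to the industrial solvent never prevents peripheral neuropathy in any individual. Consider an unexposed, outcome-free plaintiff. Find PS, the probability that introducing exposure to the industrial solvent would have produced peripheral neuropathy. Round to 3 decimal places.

p₁ = P(outcome | exposed) = 2774/4368 = 0.63507
p₀ = P(outcome | unexposed) = 267/978 = 0.27301
Under exogeneity and monotonicity, PS = (p₁ − p₀) / (1 − p₀).
PS = (0.63507 − 0.27301) / (1 − 0.27301) = 0.36207 / 0.72699 ≈ 0.4980

PS ≈ 0.498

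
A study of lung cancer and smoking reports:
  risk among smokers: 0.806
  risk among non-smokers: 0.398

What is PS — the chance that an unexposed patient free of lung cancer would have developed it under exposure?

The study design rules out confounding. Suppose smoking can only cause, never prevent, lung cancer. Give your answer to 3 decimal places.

Let p₁ = 0.806, p₀ = 0.398.
Under exogeneity and monotonicity, PS = (p₁ − p₀) / (1 − p₀).
PS = (0.806 − 0.398) / (1 − 0.398) = 0.408 / 0.602 ≈ 0.6777

PS ≈ 0.678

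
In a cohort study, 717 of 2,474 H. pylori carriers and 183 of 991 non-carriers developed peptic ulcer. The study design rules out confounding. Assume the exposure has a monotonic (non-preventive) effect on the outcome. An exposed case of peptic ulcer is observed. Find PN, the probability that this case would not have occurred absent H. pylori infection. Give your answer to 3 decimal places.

PN ≈ 0.363

p₁ = P(outcome | exposed) = 717/2474 = 0.28981
p₀ = P(outcome | unexposed) = 183/991 = 0.18466
Under exogeneity and monotonicity, PN = (p₁ − p₀) / p₁.
PN = (0.28981 − 0.18466) / 0.28981 = 0.10515 / 0.28981 ≈ 0.3628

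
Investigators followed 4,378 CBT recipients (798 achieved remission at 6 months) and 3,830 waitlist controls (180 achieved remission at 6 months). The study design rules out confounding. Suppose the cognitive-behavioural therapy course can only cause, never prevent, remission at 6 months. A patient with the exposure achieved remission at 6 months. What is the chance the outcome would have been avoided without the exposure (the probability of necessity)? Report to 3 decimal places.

PN ≈ 0.742

p₁ = P(outcome | exposed) = 798/4378 = 0.18228
p₀ = P(outcome | unexposed) = 180/3830 = 0.046997
Under exogeneity and monotonicity, PN = (p₁ − p₀) / p₁.
PN = (0.18228 − 0.046997) / 0.18228 = 0.13528 / 0.18228 ≈ 0.7422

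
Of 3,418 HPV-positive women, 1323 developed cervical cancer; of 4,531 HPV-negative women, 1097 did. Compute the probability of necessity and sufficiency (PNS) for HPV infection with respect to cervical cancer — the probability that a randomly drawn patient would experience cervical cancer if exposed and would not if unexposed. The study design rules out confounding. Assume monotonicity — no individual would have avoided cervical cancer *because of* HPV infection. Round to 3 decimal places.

PNS ≈ 0.145

p₁ = P(outcome | exposed) = 1323/3418 = 0.38707
p₀ = P(outcome | unexposed) = 1097/4531 = 0.24211
Under exogeneity and monotonicity, PNS = p₁ − p₀.
PNS = 0.38707 − 0.24211 = 0.14496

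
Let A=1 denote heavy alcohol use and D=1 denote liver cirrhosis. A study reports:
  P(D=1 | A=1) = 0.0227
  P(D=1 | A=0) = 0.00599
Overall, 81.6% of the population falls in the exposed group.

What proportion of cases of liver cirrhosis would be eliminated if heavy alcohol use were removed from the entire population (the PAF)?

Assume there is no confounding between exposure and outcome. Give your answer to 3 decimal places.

Let p₁ = 0.0227, p₀ = 0.00599.
Overall risk P(Y=1) = π·p₁ + (1−π)·p₀ = 0.816×0.0227 + 0.184×0.00599 = 0.019625.
Under exogeneity, PAF = [P(Y=1) − p₀] / P(Y=1).
PAF = (0.019625 − 0.00599) / 0.019625 ≈ 0.6948

PAF ≈ 0.695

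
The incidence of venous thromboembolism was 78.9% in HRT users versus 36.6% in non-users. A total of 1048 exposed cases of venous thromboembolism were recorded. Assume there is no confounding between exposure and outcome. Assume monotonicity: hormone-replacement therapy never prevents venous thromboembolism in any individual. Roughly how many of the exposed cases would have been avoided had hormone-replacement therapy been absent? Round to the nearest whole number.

about 562 cases

p₁ = 0.789, p₀ = 0.366.
PN = (p₁ − p₀)/p₁ = (0.789 − 0.366) / 0.789 ≈ 0.53612.
Attributable cases ≈ PN × (exposed cases) = 0.53612 × 1048 ≈ 561.86.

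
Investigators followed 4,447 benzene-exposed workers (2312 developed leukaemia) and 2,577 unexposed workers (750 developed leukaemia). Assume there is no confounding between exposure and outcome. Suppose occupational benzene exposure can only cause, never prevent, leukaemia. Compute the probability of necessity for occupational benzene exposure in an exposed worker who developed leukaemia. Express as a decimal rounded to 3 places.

PN ≈ 0.440

p₁ = P(outcome | exposed) = 2312/4447 = 0.5199
p₀ = P(outcome | unexposed) = 750/2577 = 0.29104
Under exogeneity and monotonicity, PN = (p₁ − p₀) / p₁.
PN = (0.5199 − 0.29104) / 0.5199 = 0.22886 / 0.5199 ≈ 0.4402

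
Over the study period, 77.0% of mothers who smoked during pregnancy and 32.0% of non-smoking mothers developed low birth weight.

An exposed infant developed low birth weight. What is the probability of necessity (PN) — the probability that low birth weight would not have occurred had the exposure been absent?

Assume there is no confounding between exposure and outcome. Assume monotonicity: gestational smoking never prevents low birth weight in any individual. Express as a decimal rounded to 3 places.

p₁ = 0.77, p₀ = 0.32.
Under exogeneity and monotonicity, PN = (p₁ − p₀) / p₁.
PN = (0.77 − 0.32) / 0.77 = 0.45 / 0.77 ≈ 0.5844

PN ≈ 0.584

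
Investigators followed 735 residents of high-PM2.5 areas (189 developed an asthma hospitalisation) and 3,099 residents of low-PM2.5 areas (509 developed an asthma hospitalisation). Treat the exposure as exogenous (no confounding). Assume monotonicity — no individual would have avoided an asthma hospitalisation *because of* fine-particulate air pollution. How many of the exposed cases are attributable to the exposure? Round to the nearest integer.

p₁ = P(outcome | exposed) = 189/735 = 0.25714
p₀ = P(outcome | unexposed) = 509/3099 = 0.16425
PN = (p₁ − p₀)/p₁ = (0.25714 − 0.16425) / 0.25714 ≈ 0.36126.
Attributable cases ≈ PN × (exposed cases) = 0.36126 × 189 ≈ 68.28.

about 68 cases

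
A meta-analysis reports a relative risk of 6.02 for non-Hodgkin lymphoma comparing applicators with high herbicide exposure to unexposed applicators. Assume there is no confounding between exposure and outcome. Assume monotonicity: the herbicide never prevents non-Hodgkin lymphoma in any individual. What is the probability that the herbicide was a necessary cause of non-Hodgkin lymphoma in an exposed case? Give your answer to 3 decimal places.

PN ≈ 0.834

Under exogeneity and monotonicity, PN = (RR − 1) / RR = 1 − 1/RR.
PN = (6.02 − 1) / 6.02 = 5.02 / 6.02 ≈ 0.8339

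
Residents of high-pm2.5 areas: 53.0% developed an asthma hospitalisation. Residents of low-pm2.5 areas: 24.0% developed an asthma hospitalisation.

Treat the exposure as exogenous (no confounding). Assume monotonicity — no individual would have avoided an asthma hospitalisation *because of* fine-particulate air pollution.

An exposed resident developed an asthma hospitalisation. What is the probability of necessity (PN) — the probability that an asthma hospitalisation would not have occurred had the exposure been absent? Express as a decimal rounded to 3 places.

PN ≈ 0.547

p₁ = 0.53, p₀ = 0.24.
Under exogeneity and monotonicity, PN = (p₁ − p₀) / p₁.
PN = (0.53 − 0.24) / 0.53 = 0.29 / 0.53 ≈ 0.5472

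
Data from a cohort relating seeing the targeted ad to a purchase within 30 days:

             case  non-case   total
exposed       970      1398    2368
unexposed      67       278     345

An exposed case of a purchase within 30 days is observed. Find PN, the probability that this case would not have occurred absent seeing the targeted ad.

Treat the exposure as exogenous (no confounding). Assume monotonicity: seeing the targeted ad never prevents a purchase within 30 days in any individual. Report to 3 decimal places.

PN ≈ 0.526

p₁ = P(outcome | exposed) = 970/2368 = 0.40963
p₀ = P(outcome | unexposed) = 67/345 = 0.1942
Under exogeneity and monotonicity, PN = (p₁ − p₀)/p₁.
PN = (0.40963 − 0.1942) / 0.40963 ≈ 0.5259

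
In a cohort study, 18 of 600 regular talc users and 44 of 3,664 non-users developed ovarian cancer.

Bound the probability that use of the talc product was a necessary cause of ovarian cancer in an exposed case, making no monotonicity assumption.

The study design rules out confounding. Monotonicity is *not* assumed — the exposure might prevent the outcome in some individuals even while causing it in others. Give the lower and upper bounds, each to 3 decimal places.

p₁ = P(outcome | exposed) = 18/600 = 0.03
p₀ = P(outcome | unexposed) = 44/3664 = 0.012009
Under exogeneity alone the bounds on PN are max{0,(p₁−p₀)/p₁} ≤ PN ≤ min{1,(1−p₀)/p₁}.
  lower = (p₁ − p₀)/p₁ = 0.017991 / 0.03 ≈ 0.5997
  upper = min{1, (1 − p₀)/p₁} = 0.98799 / 0.03 ≈ 32.9330 → capped at 1

0.600 ≤ PN ≤ 1.000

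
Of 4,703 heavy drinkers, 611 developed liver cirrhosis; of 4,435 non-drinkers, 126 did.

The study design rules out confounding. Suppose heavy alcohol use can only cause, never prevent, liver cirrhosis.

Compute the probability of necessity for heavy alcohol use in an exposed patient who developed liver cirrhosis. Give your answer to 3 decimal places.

p₁ = P(outcome | exposed) = 611/4703 = 0.12992
p₀ = P(outcome | unexposed) = 126/4435 = 0.02841
Under exogeneity and monotonicity, PN = (p₁ − p₀) / p₁.
PN = (0.12992 − 0.02841) / 0.12992 = 0.10151 / 0.12992 ≈ 0.7813

PN ≈ 0.781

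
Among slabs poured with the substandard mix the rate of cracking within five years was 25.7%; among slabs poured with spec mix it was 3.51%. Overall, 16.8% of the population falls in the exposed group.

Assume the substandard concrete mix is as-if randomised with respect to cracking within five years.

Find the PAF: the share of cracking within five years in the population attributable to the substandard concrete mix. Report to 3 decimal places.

p₁ = 0.257, p₀ = 0.0351.
Overall risk P(Y=1) = π·p₁ + (1−π)·p₀ = 0.168×0.257 + 0.832×0.0351 = 0.072379.
Under exogeneity, PAF = [P(Y=1) − p₀] / P(Y=1).
PAF = (0.072379 − 0.0351) / 0.072379 ≈ 0.5151

PAF ≈ 0.515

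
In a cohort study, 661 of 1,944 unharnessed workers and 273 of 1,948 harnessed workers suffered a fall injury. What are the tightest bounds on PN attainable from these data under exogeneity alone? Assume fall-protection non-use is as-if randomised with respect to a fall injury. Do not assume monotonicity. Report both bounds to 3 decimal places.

p₁ = P(outcome | exposed) = 661/1944 = 0.34002
p₀ = P(outcome | unexposed) = 273/1948 = 0.14014
Under exogeneity alone the bounds on PN are max{0,(p₁−p₀)/p₁} ≤ PN ≤ min{1,(1−p₀)/p₁}.
  lower = (p₁ − p₀)/p₁ = 0.19988 / 0.34002 ≈ 0.5878
  upper = min{1, (1 − p₀)/p₁} = 0.85986 / 0.34002 ≈ 2.5288 → capped at 1

0.588 ≤ PN ≤ 1.000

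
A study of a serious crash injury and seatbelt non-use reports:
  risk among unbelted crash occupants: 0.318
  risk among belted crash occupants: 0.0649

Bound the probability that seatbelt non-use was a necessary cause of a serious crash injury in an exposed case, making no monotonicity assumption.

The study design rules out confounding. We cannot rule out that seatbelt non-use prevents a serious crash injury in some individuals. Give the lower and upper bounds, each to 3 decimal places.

0.796 ≤ PN ≤ 1.000

Let p₁ = 0.318, p₀ = 0.0649.
Under exogeneity alone the bounds on PN are max{0,(p₁−p₀)/p₁} ≤ PN ≤ min{1,(1−p₀)/p₁}.
  lower = (p₁ − p₀)/p₁ = 0.2531 / 0.318 ≈ 0.7959
  upper = min{1, (1 − p₀)/p₁} = 0.9351 / 0.318 ≈ 2.9406 → capped at 1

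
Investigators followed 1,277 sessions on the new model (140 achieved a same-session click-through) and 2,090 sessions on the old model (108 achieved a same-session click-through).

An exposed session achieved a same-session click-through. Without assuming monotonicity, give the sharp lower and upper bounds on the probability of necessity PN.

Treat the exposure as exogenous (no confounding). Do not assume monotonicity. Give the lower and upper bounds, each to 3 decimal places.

0.529 ≤ PN ≤ 1.000

p₁ = P(outcome | exposed) = 140/1277 = 0.10963
p₀ = P(outcome | unexposed) = 108/2090 = 0.051675
Under exogeneity alone the bounds on PN are max{0,(p₁−p₀)/p₁} ≤ PN ≤ min{1,(1−p₀)/p₁}.
  lower = (p₁ − p₀)/p₁ = 0.057957 / 0.10963 ≈ 0.5287
  upper = min{1, (1 − p₀)/p₁} = 0.94833 / 0.10963 ≈ 8.6501 → capped at 1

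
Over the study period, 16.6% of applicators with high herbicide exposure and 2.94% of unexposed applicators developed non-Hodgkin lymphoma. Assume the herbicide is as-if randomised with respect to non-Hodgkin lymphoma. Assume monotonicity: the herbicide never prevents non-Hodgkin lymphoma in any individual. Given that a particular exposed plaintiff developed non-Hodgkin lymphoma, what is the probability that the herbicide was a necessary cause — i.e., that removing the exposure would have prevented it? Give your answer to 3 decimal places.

p₁ = 0.166, p₀ = 0.0294.
Under exogeneity and monotonicity, PN = (p₁ − p₀) / p₁.
PN = (0.166 − 0.0294) / 0.166 = 0.1366 / 0.166 ≈ 0.8229

PN ≈ 0.823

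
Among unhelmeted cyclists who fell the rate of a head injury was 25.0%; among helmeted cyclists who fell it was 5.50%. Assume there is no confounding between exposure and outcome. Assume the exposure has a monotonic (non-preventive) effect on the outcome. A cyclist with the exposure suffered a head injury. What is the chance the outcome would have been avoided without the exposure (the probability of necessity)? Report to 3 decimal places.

PN ≈ 0.780

p₁ = 0.25, p₀ = 0.055.
Under exogeneity and monotonicity, PN = (p₁ − p₀) / p₁.
PN = (0.25 − 0.055) / 0.25 = 0.195 / 0.25 ≈ 0.7800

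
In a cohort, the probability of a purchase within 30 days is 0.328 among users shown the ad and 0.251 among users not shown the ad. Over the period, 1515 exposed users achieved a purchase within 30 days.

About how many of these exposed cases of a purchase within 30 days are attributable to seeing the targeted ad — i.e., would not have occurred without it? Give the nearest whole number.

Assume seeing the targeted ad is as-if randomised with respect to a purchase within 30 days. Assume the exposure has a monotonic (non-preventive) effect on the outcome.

about 356 cases

Let p₁ = 0.328, p₀ = 0.251.
PN = (p₁ − p₀)/p₁ = (0.328 − 0.251) / 0.328 ≈ 0.23476.
Attributable cases ≈ PN × (exposed cases) = 0.23476 × 1515 ≈ 355.66.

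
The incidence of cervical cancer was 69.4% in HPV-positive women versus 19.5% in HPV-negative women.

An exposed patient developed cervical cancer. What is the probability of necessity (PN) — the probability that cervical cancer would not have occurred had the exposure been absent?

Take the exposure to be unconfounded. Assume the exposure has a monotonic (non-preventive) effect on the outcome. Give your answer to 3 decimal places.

PN ≈ 0.719

p₁ = 0.694, p₀ = 0.195.
Under exogeneity and monotonicity, PN = (p₁ − p₀) / p₁.
PN = (0.694 − 0.195) / 0.694 = 0.499 / 0.694 ≈ 0.7190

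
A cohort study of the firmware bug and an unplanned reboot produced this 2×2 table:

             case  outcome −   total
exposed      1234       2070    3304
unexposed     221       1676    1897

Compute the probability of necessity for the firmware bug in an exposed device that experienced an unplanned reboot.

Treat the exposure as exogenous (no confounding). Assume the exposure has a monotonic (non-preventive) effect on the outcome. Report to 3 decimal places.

PN ≈ 0.688

p₁ = P(outcome | exposed) = 1234/3304 = 0.37349
p₀ = P(outcome | unexposed) = 221/1897 = 0.1165
Under exogeneity and monotonicity, PN = (p₁ − p₀)/p₁.
PN = (0.37349 − 0.1165) / 0.37349 ≈ 0.6881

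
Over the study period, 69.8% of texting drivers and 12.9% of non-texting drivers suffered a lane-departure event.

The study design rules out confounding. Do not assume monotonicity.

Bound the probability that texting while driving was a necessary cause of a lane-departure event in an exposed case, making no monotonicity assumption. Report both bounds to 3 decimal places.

0.815 ≤ PN ≤ 1.000

p₁ = 0.698, p₀ = 0.129.
Under exogeneity alone the bounds on PN are max{0,(p₁−p₀)/p₁} ≤ PN ≤ min{1,(1−p₀)/p₁}.
  lower = (p₁ − p₀)/p₁ = 0.569 / 0.698 ≈ 0.8152
  upper = min{1, (1 − p₀)/p₁} = 0.871 / 0.698 ≈ 1.2479 → capped at 1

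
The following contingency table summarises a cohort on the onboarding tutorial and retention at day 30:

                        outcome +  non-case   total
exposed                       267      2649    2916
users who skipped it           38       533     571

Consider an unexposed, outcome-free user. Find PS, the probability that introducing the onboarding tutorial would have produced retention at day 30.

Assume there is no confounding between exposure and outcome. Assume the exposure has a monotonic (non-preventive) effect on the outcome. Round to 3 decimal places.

p₁ = P(outcome | exposed) = 267/2916 = 0.091564
p₀ = P(outcome | unexposed) = 38/571 = 0.06655
Under exogeneity and monotonicity, PS = (p₁ − p₀) / (1 − p₀).
PS = (0.091564 − 0.06655) / (1 − 0.06655) = 0.025014 / 0.93345 ≈ 0.0268

PS ≈ 0.027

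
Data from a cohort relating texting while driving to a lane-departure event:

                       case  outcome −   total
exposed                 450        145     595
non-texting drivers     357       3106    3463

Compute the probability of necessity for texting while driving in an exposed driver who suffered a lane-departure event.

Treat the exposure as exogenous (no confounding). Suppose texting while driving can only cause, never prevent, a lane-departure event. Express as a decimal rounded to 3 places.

p₁ = P(outcome | exposed) = 450/595 = 0.7563
p₀ = P(outcome | unexposed) = 357/3463 = 0.10309
Under exogeneity and monotonicity, PN = (p₁ − p₀)/p₁.
PN = (0.7563 − 0.10309) / 0.7563 ≈ 0.8637

PN ≈ 0.864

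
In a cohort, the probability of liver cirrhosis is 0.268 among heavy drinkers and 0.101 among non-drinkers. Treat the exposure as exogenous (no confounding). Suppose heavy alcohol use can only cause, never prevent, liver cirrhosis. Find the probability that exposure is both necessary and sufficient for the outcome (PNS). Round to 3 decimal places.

PNS ≈ 0.167

Let p₁ = 0.268, p₀ = 0.101.
Under exogeneity and monotonicity, PNS = p₁ − p₀.
PNS = 0.268 − 0.101 = 0.167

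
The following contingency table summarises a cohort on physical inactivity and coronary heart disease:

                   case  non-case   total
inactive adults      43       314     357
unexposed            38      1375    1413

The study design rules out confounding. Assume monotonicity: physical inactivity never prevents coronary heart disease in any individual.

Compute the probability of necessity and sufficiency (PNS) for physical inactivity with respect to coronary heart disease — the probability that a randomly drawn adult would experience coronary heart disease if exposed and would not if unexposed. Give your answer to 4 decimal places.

p₁ = P(outcome | exposed) = 43/357 = 0.12045
p₀ = P(outcome | unexposed) = 38/1413 = 0.026893
Under exogeneity and monotonicity, PNS = p₁ − p₀.
PNS = 0.12045 − 0.026893 = 0.093555

PNS ≈ 0.0936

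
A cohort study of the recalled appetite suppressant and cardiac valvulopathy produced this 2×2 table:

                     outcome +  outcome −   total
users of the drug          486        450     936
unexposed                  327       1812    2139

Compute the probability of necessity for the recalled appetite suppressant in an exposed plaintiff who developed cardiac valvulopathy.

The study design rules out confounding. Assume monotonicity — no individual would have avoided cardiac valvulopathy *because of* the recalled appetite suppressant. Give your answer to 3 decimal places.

p₁ = P(outcome | exposed) = 486/936 = 0.51923
p₀ = P(outcome | unexposed) = 327/2139 = 0.15288
Under exogeneity and monotonicity, PN = (p₁ − p₀)/p₁.
PN = (0.51923 − 0.15288) / 0.51923 ≈ 0.7056

PN ≈ 0.706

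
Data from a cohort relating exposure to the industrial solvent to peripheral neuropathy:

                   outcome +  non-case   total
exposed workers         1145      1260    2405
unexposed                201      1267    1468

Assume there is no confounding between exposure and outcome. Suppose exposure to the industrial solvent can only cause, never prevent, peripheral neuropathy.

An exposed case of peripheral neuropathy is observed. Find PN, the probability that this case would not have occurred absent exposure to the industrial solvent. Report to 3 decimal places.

p₁ = P(outcome | exposed) = 1145/2405 = 0.47609
p₀ = P(outcome | unexposed) = 201/1468 = 0.13692
Under exogeneity and monotonicity, PN = (p₁ − p₀)/p₁.
PN = (0.47609 − 0.13692) / 0.47609 ≈ 0.7124

PN ≈ 0.712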